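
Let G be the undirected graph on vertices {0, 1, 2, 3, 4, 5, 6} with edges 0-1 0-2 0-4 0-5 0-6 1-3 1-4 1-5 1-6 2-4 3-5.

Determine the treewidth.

A width-2 tree decomposition is:
Bags: B1 = {0, 2, 4}  B2 = {0, 1, 4}  B3 = {0, 1, 5}  B4 = {0, 1, 6}  B5 = {1, 3, 5}
Tree: B1–B2, B2–B3, B2–B4, B3–B5
The largest bag has 3 vertices, giving width 2; this decomposition certifies tw(G) ≤ 2. Conversely, {0, 1, 4} is a clique of size 3, and the vertices of any clique must share a bag in every tree decomposition; so some bag has ≥ 3 vertices and tw(G) ≥ 2. Combining the bounds, tw(G) = 2.

2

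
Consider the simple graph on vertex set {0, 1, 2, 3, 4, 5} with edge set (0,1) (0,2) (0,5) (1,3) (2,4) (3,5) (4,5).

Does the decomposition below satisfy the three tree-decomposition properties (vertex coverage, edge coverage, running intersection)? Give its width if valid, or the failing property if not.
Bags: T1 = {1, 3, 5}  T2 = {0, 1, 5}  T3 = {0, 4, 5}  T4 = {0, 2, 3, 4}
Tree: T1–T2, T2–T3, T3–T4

A tree decomposition must satisfy three properties: every vertex lies in some bag; for every edge, both endpoints lie together in some bag; and for every vertex, the bags containing it form a connected subtree. Here bags containing vertex 3 are not connected in the tree, so the decomposition is invalid.

No — bags containing vertex 3 are not connected in the tree.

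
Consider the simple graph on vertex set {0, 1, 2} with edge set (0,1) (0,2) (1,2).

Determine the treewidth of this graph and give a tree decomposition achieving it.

With just one bag of size 3, the width is 3 − 1 = 2, so tw(G) ≤ 2. For the lower bound, the 3 vertices {0, 1, 2} are pairwise adjacent, and any tree decomposition puts a clique entirely inside one bag — forcing width ≥ 2. Therefore the treewidth is 2.

Treewidth 2.
Bags: B1 = {0, 1, 2}
Tree: (single bag)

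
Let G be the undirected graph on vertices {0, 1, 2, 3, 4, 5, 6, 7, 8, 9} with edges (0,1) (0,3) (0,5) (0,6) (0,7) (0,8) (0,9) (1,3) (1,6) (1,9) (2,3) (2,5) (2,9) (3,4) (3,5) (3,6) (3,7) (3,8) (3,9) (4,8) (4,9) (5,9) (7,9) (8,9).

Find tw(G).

3

A width-3 tree decomposition is:
Bags: B1 = {3, 4, 8, 9}  B2 = {0, 3, 8, 9}  B3 = {0, 1, 3, 9}  B4 = {0, 3, 7, 9}  B5 = {0, 3, 5, 9}  B6 = {0, 1, 3, 6}  B7 = {2, 3, 5, 9}
Tree: B1–B2, B2–B3, B2–B4, B3–B5, B3–B6, B5–B7
The largest bag has 4 vertices, giving width 3; this decomposition certifies tw(G) ≤ 3. On the other hand G contains the 4-clique {0, 3, 8, 9}. A clique must lie in a single bag of any decomposition, so no decomposition can have width below 3. Combining the bounds, tw(G) = 3.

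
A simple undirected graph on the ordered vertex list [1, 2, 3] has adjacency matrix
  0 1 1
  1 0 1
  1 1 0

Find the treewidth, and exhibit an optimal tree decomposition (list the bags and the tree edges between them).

With just one bag of size 3, the width is 3 − 1 = 2, so tw(G) ≤ 2. Conversely, {1, 2, 3} is a clique of size 3, and the vertices of any clique must share a bag in every tree decomposition; so some bag has ≥ 3 vertices and tw(G) ≥ 2. Hence tw(G) = 2 exactly.

Treewidth 2.
One such decomposition:
Bags: B1 = {1, 2, 3}
Tree: (single bag)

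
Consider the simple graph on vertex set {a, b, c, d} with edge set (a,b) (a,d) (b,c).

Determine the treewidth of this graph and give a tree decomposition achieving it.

Every bag has size at most 2, so the width is 2 − 1 = 1 and tw(G) ≤ 1. Any graph with an edge has treewidth ≥ 1, and G has the edge d–a. Combining the bounds, tw(G) = 1.

Treewidth 1.
One optimal decomposition is:
Bags: B1 = {a, d}  B2 = {a, b}  B3 = {b, c}
Tree: B1–B2, B2–B3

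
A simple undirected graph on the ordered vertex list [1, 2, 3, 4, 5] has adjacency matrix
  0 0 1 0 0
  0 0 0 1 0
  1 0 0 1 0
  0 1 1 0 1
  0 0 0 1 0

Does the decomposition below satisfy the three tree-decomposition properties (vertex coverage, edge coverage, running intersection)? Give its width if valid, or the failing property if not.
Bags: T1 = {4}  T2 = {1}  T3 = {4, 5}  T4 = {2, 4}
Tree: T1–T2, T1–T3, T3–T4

No — vertex 3 appears in no bag.

A tree decomposition must satisfy three properties: every vertex lies in some bag; for every edge, both endpoints lie together in some bag; and for every vertex, the bags containing it form a connected subtree. Here vertex 3 appears in no bag, so the decomposition is invalid.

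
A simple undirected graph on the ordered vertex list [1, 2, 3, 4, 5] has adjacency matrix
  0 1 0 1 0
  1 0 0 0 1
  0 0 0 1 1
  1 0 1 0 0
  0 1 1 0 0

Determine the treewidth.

A width-2 tree decomposition is:
Bags: B1 = {2, 3, 5}  B2 = {1, 2, 3}  B3 = {1, 3, 4}
Tree: B1–B2, B2–B3
The largest bag has 3 vertices, giving width 2; this decomposition certifies tw(G) ≤ 2. The edges 3–5–2–1–4–3 form a cycle, so G is not a tree and its treewidth is at least 2. Combining the bounds, tw(G) = 2.

2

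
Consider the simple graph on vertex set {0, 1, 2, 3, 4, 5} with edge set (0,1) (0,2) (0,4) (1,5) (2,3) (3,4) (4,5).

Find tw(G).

2

A width-2 tree decomposition is:
Bags: B1 = {0, 2, 3}  B2 = {0, 3, 4}  B3 = {0, 1, 4}  B4 = {1, 4, 5}
Tree: B1–B2, B2–B3, B3–B4
The largest bag has 3 vertices, giving width 2; this decomposition certifies tw(G) ≤ 2. The edges 2–3–4–0–2 form a cycle, so G is not a tree and its treewidth is at least 2. Combining the bounds, tw(G) = 2.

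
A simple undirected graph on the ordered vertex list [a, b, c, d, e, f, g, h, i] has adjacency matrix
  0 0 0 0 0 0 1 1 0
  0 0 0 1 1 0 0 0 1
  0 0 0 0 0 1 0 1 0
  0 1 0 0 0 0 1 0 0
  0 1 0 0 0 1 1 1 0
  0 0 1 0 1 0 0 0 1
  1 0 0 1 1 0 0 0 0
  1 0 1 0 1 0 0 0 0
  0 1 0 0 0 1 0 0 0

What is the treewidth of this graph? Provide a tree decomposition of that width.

The largest bag has 4 vertices, giving width 3; this decomposition certifies tw(G) ≤ 3. For the lower bound: the 4 vertex sets {a,d,g}, {b}, {e}, {c,f,h,i} are disjoint, each induces a connected subgraph, and every pair is joined by at least one edge of G. Contracting each set to a single vertex therefore yields K_{4} as a minor, and since treewidth is minor-monotone, tw(G) ≥ tw(K_{4}) = 3. The upper and lower bounds meet at 3, so that is the treewidth.

Treewidth 3.
Bags: B1 = {a, b, d, g}  B2 = {a, b, e, g}  B3 = {a, b, e, h}  B4 = {b, e, h, i}  B5 = {e, f, h, i}  B6 = {c, f, h, i}
Tree: B1–B2, B2–B3, B3–B4, B4–B5, B5–B6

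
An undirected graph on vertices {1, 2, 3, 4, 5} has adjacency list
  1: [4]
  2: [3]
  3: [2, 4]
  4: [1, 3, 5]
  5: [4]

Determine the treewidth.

A width-1 tree decomposition is:
Bags: B1 = {1, 4}  B2 = {3, 4}  B3 = {4, 5}  B4 = {2, 3}
Tree: B1–B2, B1–B3, B2–B4
The largest bag has 2 vertices, giving width 1; this decomposition certifies tw(G) ≤ 1. Any graph with an edge has treewidth ≥ 1, and G has the edge 4–1. Hence tw(G) = 1 exactly.

1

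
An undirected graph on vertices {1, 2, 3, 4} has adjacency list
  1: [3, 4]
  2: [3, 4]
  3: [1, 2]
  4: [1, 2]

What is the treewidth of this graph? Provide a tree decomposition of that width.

Treewidth 2.
Bags: B1 = {1, 3, 4}  B2 = {2, 3, 4}
Tree: B1–B2

The largest bag has 3 vertices, giving width 2; this decomposition certifies tw(G) ≤ 2. For the lower bound, G contains the cycle 4–1–3–2–4, so G is not a forest; only forests have treewidth ≤ 1, hence tw(G) ≥ 2. Hence tw(G) = 2 exactly.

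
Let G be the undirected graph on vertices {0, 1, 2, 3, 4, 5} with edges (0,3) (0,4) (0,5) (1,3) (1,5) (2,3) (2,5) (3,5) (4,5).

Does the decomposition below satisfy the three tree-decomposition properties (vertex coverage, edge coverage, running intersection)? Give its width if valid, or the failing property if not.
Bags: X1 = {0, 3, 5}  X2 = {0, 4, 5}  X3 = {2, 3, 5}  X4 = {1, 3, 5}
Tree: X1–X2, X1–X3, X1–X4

Checking the three conditions: (i) the bags cover all of {0, 1, 2, 3, 4, 5}; (ii) for each edge, some bag contains both endpoints; (iii) the bags containing any fixed vertex form a subtree. All hold, so the decomposition is valid with width 3 − 1 = 2.

Yes; width 2.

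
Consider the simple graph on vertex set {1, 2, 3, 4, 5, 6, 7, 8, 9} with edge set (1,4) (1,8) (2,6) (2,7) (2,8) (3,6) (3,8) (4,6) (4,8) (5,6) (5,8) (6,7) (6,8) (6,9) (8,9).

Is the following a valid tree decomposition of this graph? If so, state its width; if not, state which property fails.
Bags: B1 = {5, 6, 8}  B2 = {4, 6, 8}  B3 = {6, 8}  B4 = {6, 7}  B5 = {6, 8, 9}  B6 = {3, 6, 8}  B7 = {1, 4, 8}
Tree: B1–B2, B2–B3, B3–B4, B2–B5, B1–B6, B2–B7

A tree decomposition must satisfy three properties: every vertex lies in some bag; for every edge, both endpoints lie together in some bag; and for every vertex, the bags containing it form a connected subtree. Here vertex 2 appears in no bag, so the decomposition is invalid.

No — vertex 2 appears in no bag.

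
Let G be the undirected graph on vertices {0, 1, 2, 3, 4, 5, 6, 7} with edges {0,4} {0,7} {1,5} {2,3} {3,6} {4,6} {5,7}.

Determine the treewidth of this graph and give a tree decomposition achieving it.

Every bag has size at most 2, so the width is 2 − 1 = 1 and tw(G) ≤ 1. Since G has at least one edge (e.g. 2–3), it is not an edgeless graph, so tw(G) ≥ 1. Hence tw(G) = 1 exactly.

Treewidth 1.
Bags: B1 = {2, 3}  B2 = {3, 6}  B3 = {4, 6}  B4 = {0, 4}  B5 = {0, 7}  B6 = {5, 7}  B7 = {1, 5}
Tree: B1–B2, B2–B3, B3–B4, B4–B5, B5–B6, B6–B7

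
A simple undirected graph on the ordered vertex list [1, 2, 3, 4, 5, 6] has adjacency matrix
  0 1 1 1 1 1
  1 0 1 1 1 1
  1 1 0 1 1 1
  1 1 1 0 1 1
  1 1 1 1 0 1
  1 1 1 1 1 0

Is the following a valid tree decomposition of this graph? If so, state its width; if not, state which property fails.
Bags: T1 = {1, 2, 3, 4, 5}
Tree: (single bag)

No — vertex 6 appears in no bag.

A tree decomposition must satisfy three properties: every vertex lies in some bag; for every edge, both endpoints lie together in some bag; and for every vertex, the bags containing it form a connected subtree. Here vertex 6 appears in no bag, so the decomposition is invalid.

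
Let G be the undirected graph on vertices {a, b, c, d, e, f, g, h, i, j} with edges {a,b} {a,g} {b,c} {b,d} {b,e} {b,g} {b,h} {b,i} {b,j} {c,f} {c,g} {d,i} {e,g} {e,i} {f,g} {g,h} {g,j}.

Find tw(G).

A width-2 tree decomposition is:
Bags: B1 = {b, g, j}  B2 = {b, e, g}  B3 = {b, e, i}  B4 = {b, g, h}  B5 = {b, c, g}  B6 = {b, d, i}  B7 = {c, f, g}  B8 = {a, b, g}
Tree: B1–B2, B2–B3, B1–B4, B4–B5, B3–B6, B5–B7, B5–B8
Every bag has size at most 3, so the width is 3 − 1 = 2 and tw(G) ≤ 2. For the lower bound, the 3 vertices {c, f, g} are pairwise adjacent, and any tree decomposition puts a clique entirely inside one bag — forcing width ≥ 2. Combining the bounds, tw(G) = 2.

2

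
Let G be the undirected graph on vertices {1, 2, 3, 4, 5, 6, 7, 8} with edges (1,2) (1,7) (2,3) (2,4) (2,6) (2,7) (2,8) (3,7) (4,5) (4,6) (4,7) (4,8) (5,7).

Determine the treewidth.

A width-2 tree decomposition is:
Bags: B1 = {2, 4, 7}  B2 = {2, 4, 8}  B3 = {4, 5, 7}  B4 = {2, 3, 7}  B5 = {2, 4, 6}  B6 = {1, 2, 7}
Tree: B1–B2, B1–B3, B1–B4, B1–B5, B4–B6
The largest bag has 3 vertices, giving width 2; this decomposition certifies tw(G) ≤ 2. Conversely, {1, 2, 7} is a clique of size 3, and the vertices of any clique must share a bag in every tree decomposition; so some bag has ≥ 3 vertices and tw(G) ≥ 2. Therefore the treewidth is 2.

2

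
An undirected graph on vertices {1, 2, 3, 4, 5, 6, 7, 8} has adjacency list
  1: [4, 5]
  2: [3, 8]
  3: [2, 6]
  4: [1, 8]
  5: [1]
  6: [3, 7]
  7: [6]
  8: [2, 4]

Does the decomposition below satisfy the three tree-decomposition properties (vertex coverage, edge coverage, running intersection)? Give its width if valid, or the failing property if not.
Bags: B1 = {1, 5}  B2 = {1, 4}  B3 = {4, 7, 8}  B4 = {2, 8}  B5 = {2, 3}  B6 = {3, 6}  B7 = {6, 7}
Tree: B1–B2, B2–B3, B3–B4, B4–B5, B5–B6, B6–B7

No — bags containing vertex 7 are not connected in the tree.

A tree decomposition must satisfy three properties: every vertex lies in some bag; for every edge, both endpoints lie together in some bag; and for every vertex, the bags containing it form a connected subtree. Here bags containing vertex 7 are not connected in the tree, so the decomposition is invalid.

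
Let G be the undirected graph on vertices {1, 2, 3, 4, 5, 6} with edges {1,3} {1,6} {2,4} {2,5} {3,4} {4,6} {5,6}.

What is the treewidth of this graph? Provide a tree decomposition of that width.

Treewidth 2.
Bags: B1 = {2, 4, 5}  B2 = {4, 5, 6}  B3 = {3, 4, 6}  B4 = {1, 3, 6}
Tree: B1–B2, B2–B3, B3–B4

Each bag holds 3 vertices, so the decomposition has width 2, which upper-bounds the treewidth. For the lower bound, G contains the cycle 2–5–6–4–2, so G is not a forest; only forests have treewidth ≤ 1, hence tw(G) ≥ 2. Therefore the treewidth is 2.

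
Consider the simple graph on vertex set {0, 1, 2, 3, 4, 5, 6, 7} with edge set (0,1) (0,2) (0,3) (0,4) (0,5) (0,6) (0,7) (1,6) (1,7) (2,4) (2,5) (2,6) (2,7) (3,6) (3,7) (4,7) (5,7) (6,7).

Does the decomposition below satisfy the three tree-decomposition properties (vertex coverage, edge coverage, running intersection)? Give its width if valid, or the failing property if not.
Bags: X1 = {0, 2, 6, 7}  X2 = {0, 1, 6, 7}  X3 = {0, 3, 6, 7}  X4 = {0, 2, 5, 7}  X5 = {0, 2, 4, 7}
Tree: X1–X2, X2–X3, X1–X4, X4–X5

Every vertex of G appears in some bag (union = {0, 1, 2, 3, 4, 5, 6, 7}); every edge is covered by a bag; and for each vertex v the set of bags containing v is connected in the bag tree. The decomposition is therefore valid. The largest bag has 4 vertices, so the width is 3.

Yes; width 3.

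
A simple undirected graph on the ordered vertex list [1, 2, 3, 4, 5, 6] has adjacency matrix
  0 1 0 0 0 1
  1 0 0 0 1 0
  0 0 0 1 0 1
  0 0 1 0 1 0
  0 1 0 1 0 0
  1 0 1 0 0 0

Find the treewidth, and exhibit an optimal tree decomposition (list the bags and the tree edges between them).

Each bag holds 3 vertices, so the decomposition has width 2, which upper-bounds the treewidth. The edges 3–6–1–2–5–4–3 form a cycle, so G is not a tree and its treewidth is at least 2. The upper and lower bounds meet at 2, so that is the treewidth.

Treewidth 2.
Bags: B1 = {1, 3, 6}  B2 = {1, 2, 3}  B3 = {2, 3, 5}  B4 = {3, 4, 5}
Tree: B1–B2, B2–B3, B3–B4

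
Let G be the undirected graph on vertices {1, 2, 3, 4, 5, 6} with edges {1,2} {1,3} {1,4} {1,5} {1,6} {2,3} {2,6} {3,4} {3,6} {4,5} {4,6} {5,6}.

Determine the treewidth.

3

A width-3 tree decomposition is:
Bags: B1 = {1, 3, 4, 6}  B2 = {1, 4, 5, 6}  B3 = {1, 2, 3, 6}
Tree: B1–B2, B1–B3
Every bag has size at most 4, so the width is 4 − 1 = 3 and tw(G) ≤ 3. For the lower bound, the 4 vertices {1, 2, 3, 6} are pairwise adjacent, and any tree decomposition puts a clique entirely inside one bag — forcing width ≥ 3. Combining the bounds, tw(G) = 3.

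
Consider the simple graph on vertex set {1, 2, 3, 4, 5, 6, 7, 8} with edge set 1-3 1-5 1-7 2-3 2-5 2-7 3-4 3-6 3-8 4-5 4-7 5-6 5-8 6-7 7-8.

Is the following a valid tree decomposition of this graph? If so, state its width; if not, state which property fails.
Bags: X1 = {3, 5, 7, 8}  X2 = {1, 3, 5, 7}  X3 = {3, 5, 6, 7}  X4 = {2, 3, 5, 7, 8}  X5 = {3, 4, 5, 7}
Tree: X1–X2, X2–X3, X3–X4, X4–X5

A tree decomposition must satisfy three properties: every vertex lies in some bag; for every edge, both endpoints lie together in some bag; and for every vertex, the bags containing it form a connected subtree. Here bags containing vertex 8 are not connected in the tree, so the decomposition is invalid.

No — bags containing vertex 8 are not connected in the tree.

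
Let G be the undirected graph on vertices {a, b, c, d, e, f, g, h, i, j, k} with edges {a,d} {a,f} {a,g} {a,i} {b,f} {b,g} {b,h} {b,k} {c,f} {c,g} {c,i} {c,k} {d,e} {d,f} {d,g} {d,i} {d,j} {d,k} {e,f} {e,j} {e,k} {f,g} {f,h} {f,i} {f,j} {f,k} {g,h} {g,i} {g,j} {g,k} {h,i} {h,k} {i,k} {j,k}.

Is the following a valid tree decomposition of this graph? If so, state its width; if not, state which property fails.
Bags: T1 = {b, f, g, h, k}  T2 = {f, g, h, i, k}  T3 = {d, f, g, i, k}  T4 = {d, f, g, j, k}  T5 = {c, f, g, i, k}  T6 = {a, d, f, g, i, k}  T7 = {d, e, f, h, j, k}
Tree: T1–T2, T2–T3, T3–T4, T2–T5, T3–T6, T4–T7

No — bags containing vertex h are not connected in the tree.

A tree decomposition must satisfy three properties: every vertex lies in some bag; for every edge, both endpoints lie together in some bag; and for every vertex, the bags containing it form a connected subtree. Here bags containing vertex h are not connected in the tree, so the decomposition is invalid.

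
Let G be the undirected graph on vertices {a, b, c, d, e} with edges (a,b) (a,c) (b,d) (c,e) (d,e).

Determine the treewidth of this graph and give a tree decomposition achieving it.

The largest bag has 3 vertices, giving width 2; this decomposition certifies tw(G) ≤ 2. For the lower bound, G contains the cycle c–e–d–b–a–c, so G is not a forest; only forests have treewidth ≤ 1, hence tw(G) ≥ 2. The upper and lower bounds meet at 2, so that is the treewidth.

Treewidth 2.
One optimal decomposition is:
Bags: B1 = {c, d, e}  B2 = {b, c, d}  B3 = {a, b, c}
Tree: B1–B2, B2–B3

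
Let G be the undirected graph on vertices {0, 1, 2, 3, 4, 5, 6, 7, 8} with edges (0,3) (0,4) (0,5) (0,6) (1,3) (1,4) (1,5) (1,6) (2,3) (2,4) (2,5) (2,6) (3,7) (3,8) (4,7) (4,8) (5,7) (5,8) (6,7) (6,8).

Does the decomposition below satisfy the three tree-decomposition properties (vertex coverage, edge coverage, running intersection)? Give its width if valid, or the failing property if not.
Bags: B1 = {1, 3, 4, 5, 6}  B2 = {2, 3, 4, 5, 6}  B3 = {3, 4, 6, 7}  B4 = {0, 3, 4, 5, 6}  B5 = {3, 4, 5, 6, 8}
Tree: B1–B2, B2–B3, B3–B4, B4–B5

A tree decomposition must satisfy three properties: every vertex lies in some bag; for every edge, both endpoints lie together in some bag; and for every vertex, the bags containing it form a connected subtree. Here edge (5,7) lies in no bag, so the decomposition is invalid.

No — edge (5,7) lies in no bag.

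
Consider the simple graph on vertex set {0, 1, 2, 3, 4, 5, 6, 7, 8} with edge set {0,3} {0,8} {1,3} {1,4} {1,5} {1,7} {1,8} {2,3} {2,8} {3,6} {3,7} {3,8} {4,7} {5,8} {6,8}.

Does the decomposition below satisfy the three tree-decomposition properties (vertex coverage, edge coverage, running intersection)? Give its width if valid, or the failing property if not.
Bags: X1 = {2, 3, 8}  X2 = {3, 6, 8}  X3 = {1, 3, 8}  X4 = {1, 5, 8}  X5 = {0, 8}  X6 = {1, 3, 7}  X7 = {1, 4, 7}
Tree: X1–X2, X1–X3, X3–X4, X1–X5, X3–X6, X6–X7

A tree decomposition must satisfy three properties: every vertex lies in some bag; for every edge, both endpoints lie together in some bag; and for every vertex, the bags containing it form a connected subtree. Here edge (3,0) lies in no bag, so the decomposition is invalid.

No — edge (3,0) lies in no bag.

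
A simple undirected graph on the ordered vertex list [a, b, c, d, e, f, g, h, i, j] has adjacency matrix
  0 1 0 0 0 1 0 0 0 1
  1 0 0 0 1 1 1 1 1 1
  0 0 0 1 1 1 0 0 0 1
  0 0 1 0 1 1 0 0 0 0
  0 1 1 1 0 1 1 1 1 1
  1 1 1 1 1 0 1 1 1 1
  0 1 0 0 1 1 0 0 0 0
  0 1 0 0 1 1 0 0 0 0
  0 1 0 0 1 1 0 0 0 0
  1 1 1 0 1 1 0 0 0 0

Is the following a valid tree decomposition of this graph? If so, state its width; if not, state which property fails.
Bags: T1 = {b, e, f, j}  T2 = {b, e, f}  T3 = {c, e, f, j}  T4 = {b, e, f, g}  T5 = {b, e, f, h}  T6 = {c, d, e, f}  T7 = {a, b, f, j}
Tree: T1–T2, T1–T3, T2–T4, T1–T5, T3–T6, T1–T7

A tree decomposition must satisfy three properties: every vertex lies in some bag; for every edge, both endpoints lie together in some bag; and for every vertex, the bags containing it form a connected subtree. Here vertex i appears in no bag, so the decomposition is invalid.

No — vertex i appears in no bag.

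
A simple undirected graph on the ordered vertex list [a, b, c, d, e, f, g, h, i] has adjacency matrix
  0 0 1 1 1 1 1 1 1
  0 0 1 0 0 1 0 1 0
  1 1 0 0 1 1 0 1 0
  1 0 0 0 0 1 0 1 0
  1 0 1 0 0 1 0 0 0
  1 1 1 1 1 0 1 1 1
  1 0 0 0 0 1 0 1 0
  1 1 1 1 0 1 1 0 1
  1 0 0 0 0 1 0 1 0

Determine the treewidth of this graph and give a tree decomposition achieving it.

Treewidth 3.
One optimal decomposition is:
Bags: B1 = {a, f, g, h}  B2 = {a, f, h, i}  B3 = {a, c, f, h}  B4 = {a, c, e, f}  B5 = {b, c, f, h}  B6 = {a, d, f, h}
Tree: B1–B2, B2–B3, B3–B4, B3–B5, B1–B6

Every bag has size at most 4, so the width is 4 − 1 = 3 and tw(G) ≤ 3. For the lower bound, the 4 vertices {a, c, e, f} are pairwise adjacent, and any tree decomposition puts a clique entirely inside one bag — forcing width ≥ 3. Combining the bounds, tw(G) = 3.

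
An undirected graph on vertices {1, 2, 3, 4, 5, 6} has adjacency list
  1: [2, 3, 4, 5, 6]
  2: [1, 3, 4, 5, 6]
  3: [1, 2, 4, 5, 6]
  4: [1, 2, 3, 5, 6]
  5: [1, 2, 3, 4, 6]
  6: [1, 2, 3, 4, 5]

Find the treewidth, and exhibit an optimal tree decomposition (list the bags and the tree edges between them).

Treewidth 5.
One such decomposition:
Bags: B1 = {1, 2, 3, 4, 5, 6}
Tree: (single bag)

With just one bag of size 6, the width is 6 − 1 = 5, so tw(G) ≤ 5. On the other hand G contains the 6-clique {1, 2, 3, 4, 5, 6}. A clique must lie in a single bag of any decomposition, so no decomposition can have width below 5. Therefore the treewidth is 5.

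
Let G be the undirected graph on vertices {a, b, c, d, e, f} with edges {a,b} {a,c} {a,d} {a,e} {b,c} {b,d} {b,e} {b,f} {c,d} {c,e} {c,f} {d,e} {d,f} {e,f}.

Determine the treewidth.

A width-4 tree decomposition is:
Bags: B1 = {a, b, c, d, e}  B2 = {b, c, d, e, f}
Tree: B1–B2
The largest bag has 5 vertices, giving width 4; this decomposition certifies tw(G) ≤ 4. Conversely, {b, c, d, e, f} is a clique of size 5, and the vertices of any clique must share a bag in every tree decomposition; so some bag has ≥ 5 vertices and tw(G) ≥ 4. Hence tw(G) = 4 exactly.

4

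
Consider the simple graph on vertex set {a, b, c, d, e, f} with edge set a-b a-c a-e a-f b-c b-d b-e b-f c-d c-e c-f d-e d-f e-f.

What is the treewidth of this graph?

A width-4 tree decomposition is:
Bags: B1 = {b, c, d, e, f}  B2 = {a, b, c, e, f}
Tree: B1–B2
The largest bag has 5 vertices, giving width 4; this decomposition certifies tw(G) ≤ 4. On the other hand G contains the 5-clique {b, c, d, e, f}. A clique must lie in a single bag of any decomposition, so no decomposition can have width below 4. Combining the bounds, tw(G) = 4.

4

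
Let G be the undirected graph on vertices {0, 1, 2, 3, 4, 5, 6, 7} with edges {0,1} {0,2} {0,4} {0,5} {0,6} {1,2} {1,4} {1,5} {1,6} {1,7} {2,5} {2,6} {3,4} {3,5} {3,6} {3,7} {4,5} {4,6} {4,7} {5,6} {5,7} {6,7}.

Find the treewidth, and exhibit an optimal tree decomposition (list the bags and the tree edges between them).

Every bag has size at most 5, so the width is 5 − 1 = 4 and tw(G) ≤ 4. For the lower bound, the 5 vertices {0, 1, 2, 5, 6} are pairwise adjacent, and any tree decomposition puts a clique entirely inside one bag — forcing width ≥ 4. Therefore the treewidth is 4.

Treewidth 4.
One such decomposition:
Bags: B1 = {0, 1, 2, 5, 6}  B2 = {0, 1, 4, 5, 6}  B3 = {1, 4, 5, 6, 7}  B4 = {3, 4, 5, 6, 7}
Tree: B1–B2, B2–B3, B3–B4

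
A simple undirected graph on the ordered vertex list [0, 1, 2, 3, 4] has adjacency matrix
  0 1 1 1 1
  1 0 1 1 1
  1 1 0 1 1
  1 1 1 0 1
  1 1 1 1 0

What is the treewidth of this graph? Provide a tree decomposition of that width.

A single bag containing all 5 vertices is trivially a valid decomposition of width 4. Conversely, {0, 1, 2, 3, 4} is a clique of size 5, and the vertices of any clique must share a bag in every tree decomposition; so some bag has ≥ 5 vertices and tw(G) ≥ 4. Hence tw(G) = 4 exactly.

Treewidth 4.
One optimal decomposition is:
Bags: B1 = {0, 1, 2, 3, 4}
Tree: (single bag)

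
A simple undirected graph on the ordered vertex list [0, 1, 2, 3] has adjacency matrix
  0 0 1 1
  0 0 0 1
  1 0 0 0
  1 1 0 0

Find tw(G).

A width-1 tree decomposition is:
Bags: B1 = {0, 2}  B2 = {0, 3}  B3 = {1, 3}
Tree: B1–B2, B2–B3
The largest bag has 2 vertices, giving width 1; this decomposition certifies tw(G) ≤ 1. G has an edge, so its treewidth is at least 1. Therefore the treewidth is 1.

1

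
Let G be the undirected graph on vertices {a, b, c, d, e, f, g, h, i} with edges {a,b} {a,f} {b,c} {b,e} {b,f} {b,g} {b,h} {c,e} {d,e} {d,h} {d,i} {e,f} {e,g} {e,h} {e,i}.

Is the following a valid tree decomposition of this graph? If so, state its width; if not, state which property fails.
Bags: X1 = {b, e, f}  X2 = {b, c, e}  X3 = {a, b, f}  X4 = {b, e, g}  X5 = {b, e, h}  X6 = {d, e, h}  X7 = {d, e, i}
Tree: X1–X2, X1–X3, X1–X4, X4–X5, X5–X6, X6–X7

Every vertex of G appears in some bag (union = {a, b, c, d, e, f, g, h, i}); every edge is covered by a bag; and for each vertex v the set of bags containing v is connected in the bag tree. The decomposition is therefore valid. The largest bag has 3 vertices, so the width is 2.

Yes; width 2.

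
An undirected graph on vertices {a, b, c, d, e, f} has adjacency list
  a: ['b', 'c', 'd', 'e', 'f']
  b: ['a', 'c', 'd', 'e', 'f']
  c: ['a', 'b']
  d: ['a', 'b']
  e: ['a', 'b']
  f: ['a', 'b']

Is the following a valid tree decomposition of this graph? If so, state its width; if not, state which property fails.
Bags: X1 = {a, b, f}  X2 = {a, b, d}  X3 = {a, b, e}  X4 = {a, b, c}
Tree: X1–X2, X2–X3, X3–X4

Vertex coverage: the bags together contain {a, b, c, d, e, f}, the full vertex set. Edge coverage: each edge of G has both endpoints in at least one bag. Running intersection: for every vertex, the bags containing it form a connected subtree. All three properties hold, so this is a valid tree decomposition of width max|bag| − 1 = 2, and hence tw(G) ≤ 2.

Yes; width 2.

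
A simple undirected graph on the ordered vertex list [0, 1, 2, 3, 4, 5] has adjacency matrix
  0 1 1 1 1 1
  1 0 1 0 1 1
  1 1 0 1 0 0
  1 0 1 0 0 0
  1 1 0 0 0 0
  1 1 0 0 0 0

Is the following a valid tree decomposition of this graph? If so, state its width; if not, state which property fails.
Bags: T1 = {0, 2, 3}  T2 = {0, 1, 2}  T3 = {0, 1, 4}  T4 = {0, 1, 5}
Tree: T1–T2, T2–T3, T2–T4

Yes; width 2.

Checking the three conditions: (i) the bags cover all of {0, 1, 2, 3, 4, 5}; (ii) for each edge, some bag contains both endpoints; (iii) the bags containing any fixed vertex form a subtree. All hold, so the decomposition is valid with width 3 − 1 = 2.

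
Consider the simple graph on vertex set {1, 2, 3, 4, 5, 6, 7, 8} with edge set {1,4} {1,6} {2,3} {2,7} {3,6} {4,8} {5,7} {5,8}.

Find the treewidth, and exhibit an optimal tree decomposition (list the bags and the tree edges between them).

Each bag holds 3 vertices, so the decomposition has width 2, which upper-bounds the treewidth. For the lower bound, G contains the cycle 7–5–8–4–1–6–3–2–7, so G is not a forest; only forests have treewidth ≤ 1, hence tw(G) ≥ 2. Hence tw(G) = 2 exactly.

Treewidth 2.
One such decomposition:
Bags: B1 = {5, 7, 8}  B2 = {4, 7, 8}  B3 = {1, 4, 7}  B4 = {1, 6, 7}  B5 = {3, 6, 7}  B6 = {2, 3, 7}
Tree: B1–B2, B2–B3, B3–B4, B4–B5, B5–B6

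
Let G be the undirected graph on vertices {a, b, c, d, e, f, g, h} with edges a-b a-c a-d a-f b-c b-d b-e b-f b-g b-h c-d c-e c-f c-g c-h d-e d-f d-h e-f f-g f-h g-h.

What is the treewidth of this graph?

A width-4 tree decomposition is:
Bags: B1 = {b, c, f, g, h}  B2 = {b, c, d, f, h}  B3 = {a, b, c, d, f}  B4 = {b, c, d, e, f}
Tree: B1–B2, B2–B3, B3–B4
Every bag has size at most 5, so the width is 5 − 1 = 4 and tw(G) ≤ 4. For the lower bound, the 5 vertices {b, c, d, e, f} are pairwise adjacent, and any tree decomposition puts a clique entirely inside one bag — forcing width ≥ 4. Therefore the treewidth is 4.

4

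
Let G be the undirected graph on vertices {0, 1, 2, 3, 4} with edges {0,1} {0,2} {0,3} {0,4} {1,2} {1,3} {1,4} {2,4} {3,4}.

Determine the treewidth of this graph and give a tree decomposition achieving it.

Each bag holds 4 vertices, so the decomposition has width 3, which upper-bounds the treewidth. Conversely, {0, 1, 2, 4} is a clique of size 4, and the vertices of any clique must share a bag in every tree decomposition; so some bag has ≥ 4 vertices and tw(G) ≥ 3. Hence tw(G) = 3 exactly.

Treewidth 3.
One optimal decomposition is:
Bags: B1 = {0, 1, 3, 4}  B2 = {0, 1, 2, 4}
Tree: B1–B2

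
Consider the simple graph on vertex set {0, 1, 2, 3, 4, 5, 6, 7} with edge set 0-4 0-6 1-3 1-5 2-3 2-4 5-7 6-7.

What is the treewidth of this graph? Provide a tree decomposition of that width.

Every bag has size at most 3, so the width is 3 − 1 = 2 and tw(G) ≤ 2. Since 2–3–1–5–7–6–0–4–2 is a cycle in G, G is not acyclic. Forests are exactly the graphs of treewidth ≤ 1, so tw(G) ≥ 2. Combining the bounds, tw(G) = 2.

Treewidth 2.
One optimal decomposition is:
Bags: B1 = {1, 2, 3}  B2 = {1, 2, 5}  B3 = {2, 5, 7}  B4 = {2, 6, 7}  B5 = {0, 2, 6}  B6 = {0, 2, 4}
Tree: B1–B2, B2–B3, B3–B4, B4–B5, B5–B6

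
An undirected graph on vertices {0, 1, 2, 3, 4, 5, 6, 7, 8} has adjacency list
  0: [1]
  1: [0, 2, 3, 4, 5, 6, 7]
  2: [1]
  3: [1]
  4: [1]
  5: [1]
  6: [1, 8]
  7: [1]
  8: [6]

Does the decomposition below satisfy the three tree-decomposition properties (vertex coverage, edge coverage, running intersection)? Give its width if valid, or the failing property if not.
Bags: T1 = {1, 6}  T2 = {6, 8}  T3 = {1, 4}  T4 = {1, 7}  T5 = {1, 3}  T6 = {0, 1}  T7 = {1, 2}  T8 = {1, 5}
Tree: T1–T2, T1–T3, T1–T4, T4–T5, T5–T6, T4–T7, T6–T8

Every vertex of G appears in some bag (union = {0, 1, 2, 3, 4, 5, 6, 7, 8}); every edge is covered by a bag; and for each vertex v the set of bags containing v is connected in the bag tree. The decomposition is therefore valid. The largest bag has 2 vertices, so the width is 1.

Yes; width 1.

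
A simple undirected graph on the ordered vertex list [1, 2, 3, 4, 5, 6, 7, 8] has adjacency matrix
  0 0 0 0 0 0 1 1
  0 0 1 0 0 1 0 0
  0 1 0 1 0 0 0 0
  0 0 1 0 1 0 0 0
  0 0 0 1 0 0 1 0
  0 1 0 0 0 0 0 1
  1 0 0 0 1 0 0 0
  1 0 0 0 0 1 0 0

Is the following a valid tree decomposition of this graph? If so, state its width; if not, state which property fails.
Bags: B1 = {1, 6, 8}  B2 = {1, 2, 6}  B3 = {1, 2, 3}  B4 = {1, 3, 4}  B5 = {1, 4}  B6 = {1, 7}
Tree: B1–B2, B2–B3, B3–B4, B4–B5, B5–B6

A tree decomposition must satisfy three properties: every vertex lies in some bag; for every edge, both endpoints lie together in some bag; and for every vertex, the bags containing it form a connected subtree. Here vertex 5 appears in no bag, so the decomposition is invalid.

No — vertex 5 appears in no bag.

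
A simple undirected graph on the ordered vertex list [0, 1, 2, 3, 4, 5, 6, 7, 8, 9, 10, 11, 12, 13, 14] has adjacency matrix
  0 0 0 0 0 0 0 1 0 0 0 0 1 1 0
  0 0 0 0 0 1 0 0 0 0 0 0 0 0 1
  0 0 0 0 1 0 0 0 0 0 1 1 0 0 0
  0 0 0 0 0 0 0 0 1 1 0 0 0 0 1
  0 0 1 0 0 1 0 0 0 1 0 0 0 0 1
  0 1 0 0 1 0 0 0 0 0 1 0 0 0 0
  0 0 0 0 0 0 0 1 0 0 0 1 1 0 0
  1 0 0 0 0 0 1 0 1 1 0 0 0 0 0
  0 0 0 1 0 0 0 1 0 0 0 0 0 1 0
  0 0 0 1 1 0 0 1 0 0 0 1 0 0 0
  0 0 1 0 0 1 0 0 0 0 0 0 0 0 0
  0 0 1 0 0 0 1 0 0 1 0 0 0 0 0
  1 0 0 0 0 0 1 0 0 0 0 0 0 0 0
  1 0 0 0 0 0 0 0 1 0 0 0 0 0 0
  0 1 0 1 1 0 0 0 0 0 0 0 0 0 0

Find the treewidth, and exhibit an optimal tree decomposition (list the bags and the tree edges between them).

The largest bag has 4 vertices, giving width 3; this decomposition certifies tw(G) ≤ 3. For the lower bound: the 4 vertex sets {1,5,10}, {2}, {4}, {3,9,11,14} are disjoint, each induces a connected subgraph, and every pair is joined by at least one edge of G. Contracting each set to a single vertex therefore yields K_{4} as a minor, and since treewidth is minor-monotone, tw(G) ≥ tw(K_{4}) = 3. Therefore the treewidth is 3.

Treewidth 3.
One optimal decomposition is:
Bags: B1 = {1, 2, 5, 10}  B2 = {1, 2, 4, 5}  B3 = {1, 2, 4, 14}  B4 = {2, 4, 11, 14}  B5 = {4, 9, 11, 14}  B6 = {3, 9, 11, 14}  B7 = {3, 6, 9, 11}  B8 = {3, 6, 7, 9}  B9 = {3, 6, 7, 8}  B10 = {6, 7, 8, 12}  B11 = {0, 7, 8, 12}  B12 = {0, 8, 12, 13}
Tree: B1–B2, B2–B3, B3–B4, B4–B5, B5–B6, B6–B7, B7–B8, B8–B9, B9–B10, B10–B11, B11–B12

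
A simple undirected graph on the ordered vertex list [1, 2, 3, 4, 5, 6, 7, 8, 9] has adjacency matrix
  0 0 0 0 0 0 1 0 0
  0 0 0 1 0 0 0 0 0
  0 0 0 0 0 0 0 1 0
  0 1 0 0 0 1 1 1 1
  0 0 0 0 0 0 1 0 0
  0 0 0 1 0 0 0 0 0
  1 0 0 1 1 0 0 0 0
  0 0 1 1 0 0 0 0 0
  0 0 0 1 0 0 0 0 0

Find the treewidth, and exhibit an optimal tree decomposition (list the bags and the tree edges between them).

Each bag holds 2 vertices, so the decomposition has width 1, which upper-bounds the treewidth. G has an edge, so its treewidth is at least 1. Combining the bounds, tw(G) = 1.

Treewidth 1.
One such decomposition:
Bags: B1 = {2, 4}  B2 = {4, 8}  B3 = {4, 7}  B4 = {5, 7}  B5 = {1, 7}  B6 = {4, 9}  B7 = {4, 6}  B8 = {3, 8}
Tree: B1–B2, B2–B3, B3–B4, B4–B5, B1–B6, B1–B7, B2–B8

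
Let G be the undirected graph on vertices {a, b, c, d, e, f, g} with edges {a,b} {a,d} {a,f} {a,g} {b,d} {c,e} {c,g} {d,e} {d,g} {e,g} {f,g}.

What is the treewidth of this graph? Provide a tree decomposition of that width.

Treewidth 2.
Bags: B1 = {d, e, g}  B2 = {a, d, g}  B3 = {a, f, g}  B4 = {a, b, d}  B5 = {c, e, g}
Tree: B1–B2, B2–B3, B2–B4, B1–B5

The largest bag has 3 vertices, giving width 2; this decomposition certifies tw(G) ≤ 2. For the lower bound, the 3 vertices {d, e, g} are pairwise adjacent, and any tree decomposition puts a clique entirely inside one bag — forcing width ≥ 2. Therefore the treewidth is 2.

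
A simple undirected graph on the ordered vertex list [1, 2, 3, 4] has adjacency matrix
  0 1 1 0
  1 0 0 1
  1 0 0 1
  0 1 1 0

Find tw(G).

A width-2 tree decomposition is:
Bags: B1 = {1, 2, 4}  B2 = {1, 3, 4}
Tree: B1–B2
The largest bag has 3 vertices, giving width 2; this decomposition certifies tw(G) ≤ 2. The edges 1–2–4–3–1 form a cycle, so G is not a tree and its treewidth is at least 2. Therefore the treewidth is 2.

2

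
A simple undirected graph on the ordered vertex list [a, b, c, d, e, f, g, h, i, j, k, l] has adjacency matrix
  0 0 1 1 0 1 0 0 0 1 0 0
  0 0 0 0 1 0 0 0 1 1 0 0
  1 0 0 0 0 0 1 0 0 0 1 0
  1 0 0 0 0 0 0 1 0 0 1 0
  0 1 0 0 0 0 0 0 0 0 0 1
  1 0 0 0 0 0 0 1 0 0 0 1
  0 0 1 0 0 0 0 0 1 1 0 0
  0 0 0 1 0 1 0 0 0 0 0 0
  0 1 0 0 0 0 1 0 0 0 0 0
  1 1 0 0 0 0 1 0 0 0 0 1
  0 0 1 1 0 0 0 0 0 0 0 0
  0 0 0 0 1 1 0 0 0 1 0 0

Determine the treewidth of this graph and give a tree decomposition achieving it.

Treewidth 3.
One such decomposition:
Bags: B1 = {c, d, h, k}  B2 = {a, c, d, h}  B3 = {a, c, f, h}  B4 = {a, c, f, g}  B5 = {a, f, g, j}  B6 = {f, g, j, l}  B7 = {g, i, j, l}  B8 = {b, i, j, l}  B9 = {b, e, i, l}
Tree: B1–B2, B2–B3, B3–B4, B4–B5, B5–B6, B6–B7, B7–B8, B8–B9

The largest bag has 4 vertices, giving width 3; this decomposition certifies tw(G) ≤ 3. For the lower bound: the 4 vertex sets {d,h,k}, {c}, {a}, {f,g,j,l} are disjoint, each induces a connected subgraph, and every pair is joined by at least one edge of G. Contracting each set to a single vertex therefore yields K_{4} as a minor, and since treewidth is minor-monotone, tw(G) ≥ tw(K_{4}) = 3. Hence tw(G) = 3 exactly.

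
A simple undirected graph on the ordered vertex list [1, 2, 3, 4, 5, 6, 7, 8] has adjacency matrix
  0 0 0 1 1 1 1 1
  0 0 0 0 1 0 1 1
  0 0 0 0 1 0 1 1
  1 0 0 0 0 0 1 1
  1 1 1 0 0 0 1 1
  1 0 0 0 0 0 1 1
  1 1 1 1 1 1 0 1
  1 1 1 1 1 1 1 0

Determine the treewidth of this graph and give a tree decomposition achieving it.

Treewidth 3.
Bags: B1 = {1, 6, 7, 8}  B2 = {1, 5, 7, 8}  B3 = {2, 5, 7, 8}  B4 = {1, 4, 7, 8}  B5 = {3, 5, 7, 8}
Tree: B1–B2, B2–B3, B2–B4, B3–B5

The largest bag has 4 vertices, giving width 3; this decomposition certifies tw(G) ≤ 3. On the other hand G contains the 4-clique {1, 4, 7, 8}. A clique must lie in a single bag of any decomposition, so no decomposition can have width below 3. Hence tw(G) = 3 exactly.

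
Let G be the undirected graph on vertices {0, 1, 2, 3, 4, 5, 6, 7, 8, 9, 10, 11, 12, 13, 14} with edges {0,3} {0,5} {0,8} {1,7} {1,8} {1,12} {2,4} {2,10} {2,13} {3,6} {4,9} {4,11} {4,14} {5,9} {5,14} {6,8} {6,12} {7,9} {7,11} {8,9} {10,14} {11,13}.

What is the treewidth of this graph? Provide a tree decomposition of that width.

Treewidth 3.
One optimal decomposition is:
Bags: B1 = {2, 10, 11, 13}  B2 = {2, 4, 10, 11}  B3 = {4, 10, 11, 14}  B4 = {4, 7, 11, 14}  B5 = {4, 7, 9, 14}  B6 = {5, 7, 9, 14}  B7 = {1, 5, 7, 9}  B8 = {1, 5, 8, 9}  B9 = {0, 1, 5, 8}  B10 = {0, 1, 8, 12}  B11 = {0, 6, 8, 12}  B12 = {0, 3, 6, 12}
Tree: B1–B2, B2–B3, B3–B4, B4–B5, B5–B6, B6–B7, B7–B8, B8–B9, B9–B10, B10–B11, B11–B12

Every bag has size at most 4, so the width is 4 − 1 = 3 and tw(G) ≤ 3. For the lower bound: the 4 vertex sets {2,10,13}, {11}, {4}, {5,7,9,14} are disjoint, each induces a connected subgraph, and every pair is joined by at least one edge of G. Contracting each set to a single vertex therefore yields K_{4} as a minor, and since treewidth is minor-monotone, tw(G) ≥ tw(K_{4}) = 3. The upper and lower bounds meet at 3, so that is the treewidth.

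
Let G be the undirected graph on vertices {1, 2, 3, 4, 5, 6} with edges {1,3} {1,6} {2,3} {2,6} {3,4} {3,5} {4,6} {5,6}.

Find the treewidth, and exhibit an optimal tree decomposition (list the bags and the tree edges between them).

Every bag has size at most 3, so the width is 3 − 1 = 2 and tw(G) ≤ 2. The edges 6–2–3–4–6 form a cycle, so G is not a tree and its treewidth is at least 2. Hence tw(G) = 2 exactly.

Treewidth 2.
One optimal decomposition is:
Bags: B1 = {2, 3, 6}  B2 = {3, 4, 6}  B3 = {3, 5, 6}  B4 = {1, 3, 6}
Tree: B1–B2, B2–B3, B3–B4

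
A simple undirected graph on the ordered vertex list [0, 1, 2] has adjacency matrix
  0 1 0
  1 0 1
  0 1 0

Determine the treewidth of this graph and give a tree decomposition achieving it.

Treewidth 1.
One such decomposition:
Bags: B1 = {1, 2}  B2 = {0, 1}
Tree: B1–B2

The largest bag has 2 vertices, giving width 1; this decomposition certifies tw(G) ≤ 1. Since G has at least one edge (e.g. 2–1), it is not an edgeless graph, so tw(G) ≥ 1. Therefore the treewidth is 1.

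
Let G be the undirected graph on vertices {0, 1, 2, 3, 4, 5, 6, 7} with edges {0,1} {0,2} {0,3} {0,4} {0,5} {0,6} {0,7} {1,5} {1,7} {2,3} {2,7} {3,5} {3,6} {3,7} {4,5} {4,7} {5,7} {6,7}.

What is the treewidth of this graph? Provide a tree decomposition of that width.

Treewidth 3.
One such decomposition:
Bags: B1 = {0, 3, 5, 7}  B2 = {0, 1, 5, 7}  B3 = {0, 4, 5, 7}  B4 = {0, 3, 6, 7}  B5 = {0, 2, 3, 7}
Tree: B1–B2, B2–B3, B1–B4, B1–B5

Every bag has size at most 4, so the width is 4 − 1 = 3 and tw(G) ≤ 3. Conversely, {0, 1, 5, 7} is a clique of size 4, and the vertices of any clique must share a bag in every tree decomposition; so some bag has ≥ 4 vertices and tw(G) ≥ 3. The upper and lower bounds meet at 3, so that is the treewidth.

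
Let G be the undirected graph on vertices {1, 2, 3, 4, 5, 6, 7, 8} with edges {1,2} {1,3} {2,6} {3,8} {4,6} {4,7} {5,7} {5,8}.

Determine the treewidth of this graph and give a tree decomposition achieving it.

Each bag holds 3 vertices, so the decomposition has width 2, which upper-bounds the treewidth. For the lower bound, G contains the cycle 4–7–5–8–3–1–2–6–4, so G is not a forest; only forests have treewidth ≤ 1, hence tw(G) ≥ 2. Combining the bounds, tw(G) = 2.

Treewidth 2.
One such decomposition:
Bags: B1 = {4, 5, 7}  B2 = {4, 5, 8}  B3 = {3, 4, 8}  B4 = {1, 3, 4}  B5 = {1, 2, 4}  B6 = {2, 4, 6}
Tree: B1–B2, B2–B3, B3–B4, B4–B5, B5–B6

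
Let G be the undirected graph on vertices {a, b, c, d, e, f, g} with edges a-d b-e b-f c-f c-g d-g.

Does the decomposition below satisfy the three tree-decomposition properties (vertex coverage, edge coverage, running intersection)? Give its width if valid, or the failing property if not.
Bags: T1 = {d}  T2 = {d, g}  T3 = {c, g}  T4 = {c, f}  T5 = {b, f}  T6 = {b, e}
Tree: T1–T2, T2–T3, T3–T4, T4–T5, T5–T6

No — vertex a appears in no bag.

A tree decomposition must satisfy three properties: every vertex lies in some bag; for every edge, both endpoints lie together in some bag; and for every vertex, the bags containing it form a connected subtree. Here vertex a appears in no bag, so the decomposition is invalid.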